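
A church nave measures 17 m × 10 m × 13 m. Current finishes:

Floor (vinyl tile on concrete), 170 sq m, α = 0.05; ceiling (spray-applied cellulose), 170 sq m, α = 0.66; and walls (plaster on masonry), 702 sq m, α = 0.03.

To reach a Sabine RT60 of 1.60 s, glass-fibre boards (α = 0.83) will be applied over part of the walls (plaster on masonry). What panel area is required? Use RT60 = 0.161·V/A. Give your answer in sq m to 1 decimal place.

Summing Sᵢαᵢ: 8.500 + 112.200 + 21.060 → A₁ = 141.760 sabins.
V = 2210 m³. Target absorption A₂ = 0.161 × 2210 / 1.60 = 222.381 sabins.
ΔA needed = 222.381 − 141.760 = 80.621 sabins.
Net gain per sq m: Δα = 0.83 − 0.03 = 0.80.
Area = ΔA/Δα = 80.621/0.80 = 100.8 sq m.

100.8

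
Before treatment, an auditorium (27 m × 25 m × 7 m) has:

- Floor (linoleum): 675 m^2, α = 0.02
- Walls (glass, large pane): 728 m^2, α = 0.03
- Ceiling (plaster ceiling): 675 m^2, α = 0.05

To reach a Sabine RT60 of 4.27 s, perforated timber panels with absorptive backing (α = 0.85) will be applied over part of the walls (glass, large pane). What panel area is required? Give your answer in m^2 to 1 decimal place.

133.0

A₁ = Σ Sᵢαᵢ = 675×0.02 + 728×0.03 + 675×0.05 = 69.090 sabins.
Required A₂ = 0.161·4725/4.27 = 178.156 sabins.
Absorption to add: 178.156 − 69.090 = 109.066 sabins.
Each m^2 of panel replacing the walls (glass, large pane) adds (0.85 − 0.03) = 0.82 sabins.
Area = ΔA/Δα = 109.066/0.82 = 133.0 m^2.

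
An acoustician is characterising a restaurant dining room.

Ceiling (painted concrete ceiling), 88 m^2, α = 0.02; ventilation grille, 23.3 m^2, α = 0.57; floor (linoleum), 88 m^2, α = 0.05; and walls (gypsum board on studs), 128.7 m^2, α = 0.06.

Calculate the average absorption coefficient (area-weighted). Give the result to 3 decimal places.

Total surface area S = 328.0 m^2.
Σ(Sᵢαᵢ) = 88·0.02 + 23.3·0.57 + 88·0.05 + 128.7·0.06 = 27.163.
ᾱ = 27.163 / 328.0 = 0.083.

0.083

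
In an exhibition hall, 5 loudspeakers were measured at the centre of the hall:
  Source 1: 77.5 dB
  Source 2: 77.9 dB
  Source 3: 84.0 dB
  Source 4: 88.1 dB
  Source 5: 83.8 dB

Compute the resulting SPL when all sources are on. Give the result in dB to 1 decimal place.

Converting to relative power and adding: 10^(77.5/10) + 10^(77.9/10) + 10^(84.0/10) + 10^(88.1/10) + 10^(83.8/10) = 1.255e+09.
Back to dB: 10·log₁₀ Σ = 91.0 dB.

91.0 dB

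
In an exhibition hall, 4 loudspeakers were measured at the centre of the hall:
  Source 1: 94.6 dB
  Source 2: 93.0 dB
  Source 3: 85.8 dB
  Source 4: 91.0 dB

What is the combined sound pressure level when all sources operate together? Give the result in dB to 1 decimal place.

98.1 dB

Converting to relative power and adding: 10^(94.6/10) + 10^(93.0/10) + 10^(85.8/10) + 10^(91.0/10) = 6.518e+09.
L_total = 10·log₁₀(6.518e+09) = 98.1 dB.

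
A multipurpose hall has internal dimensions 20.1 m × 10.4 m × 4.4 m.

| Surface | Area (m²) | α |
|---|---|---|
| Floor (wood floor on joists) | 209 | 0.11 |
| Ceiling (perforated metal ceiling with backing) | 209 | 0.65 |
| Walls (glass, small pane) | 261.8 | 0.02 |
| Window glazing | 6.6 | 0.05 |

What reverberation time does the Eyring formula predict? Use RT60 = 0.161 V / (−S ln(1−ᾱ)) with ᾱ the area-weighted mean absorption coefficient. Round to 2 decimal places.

0.79 s

Total surface area S = 209 + 209 + 261.8 + 6.6 = 686.4 m².
Absorption A = 209·0.11 + 209·0.65 + 261.8·0.02 + 6.6·0.05 = 164.406 sabins.
Mean coefficient ᾱ = A/S = 0.2395.
−S·ln(1−ᾱ) = −686.4 × ln(1 − 0.2395) = 187.922.
V = 20.1 × 10.4 × 4.4 = 919.776 m³.
T = 0.161·V/[−S·ln(1−ᾱ)] = 0.161·919.776/187.922 = 0.79 s.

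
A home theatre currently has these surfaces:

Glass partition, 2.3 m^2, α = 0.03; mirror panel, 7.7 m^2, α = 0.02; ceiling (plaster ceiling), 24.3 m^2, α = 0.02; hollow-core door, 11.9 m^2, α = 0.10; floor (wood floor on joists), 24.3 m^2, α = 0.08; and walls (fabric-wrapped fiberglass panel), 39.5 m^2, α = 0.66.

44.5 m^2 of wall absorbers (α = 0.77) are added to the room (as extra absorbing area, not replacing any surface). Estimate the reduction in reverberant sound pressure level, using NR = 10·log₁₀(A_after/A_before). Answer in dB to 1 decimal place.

Equivalent absorption area: A_before = 2.3*0.03 + 7.7*0.02 + 24.3*0.02 + 11.9*0.10 + 24.3*0.08 + 39.5*0.66 = 29.913 m^2.
Treatment contributes 44.5·0.77 = 34.265 sabins.
A_after = 29.913 + 34.265 = 64.178 sabins.
NR = 10·log₁₀(64.178/29.913) = 3.3 dB.

3.3 dB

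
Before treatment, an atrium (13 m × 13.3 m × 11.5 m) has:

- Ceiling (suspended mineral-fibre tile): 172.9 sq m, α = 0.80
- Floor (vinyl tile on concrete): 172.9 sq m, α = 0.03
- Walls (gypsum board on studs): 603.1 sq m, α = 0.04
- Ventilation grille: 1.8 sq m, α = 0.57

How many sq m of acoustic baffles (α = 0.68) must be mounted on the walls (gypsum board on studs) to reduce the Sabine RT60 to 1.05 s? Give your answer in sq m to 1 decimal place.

A₁ = Σ Sᵢαᵢ = 172.9·0.80 + 172.9·0.03 + 603.1·0.04 + 1.8·0.57 = 168.657 sabins.
Required A₂ = 0.161·1988.35/1.05 = 304.880 sabins.
ΔA needed = 304.880 − 168.657 = 136.223 sabins.
Each sq m of panel replacing the walls (gypsum board on studs) adds (0.68 − 0.04) = 0.64 sabins.
Area = ΔA/Δα = 136.223/0.64 = 212.8 sq m.

212.8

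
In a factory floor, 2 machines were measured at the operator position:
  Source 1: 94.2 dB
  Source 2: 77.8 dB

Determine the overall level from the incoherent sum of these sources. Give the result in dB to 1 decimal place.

94.3 dB

Sum in the linear (power) domain: Σ 10^(Lᵢ/10) = 10^(94.2/10) + 10^(77.8/10) = 2.691e+09.
L_total = 10·log₁₀(2.691e+09) = 94.3 dB.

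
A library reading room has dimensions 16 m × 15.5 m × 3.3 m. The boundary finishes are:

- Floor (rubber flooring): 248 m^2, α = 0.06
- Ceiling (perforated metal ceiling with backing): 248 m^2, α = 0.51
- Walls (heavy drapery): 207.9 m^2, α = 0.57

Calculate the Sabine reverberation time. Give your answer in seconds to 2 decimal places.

0.51 sec

Summing Sᵢαᵢ: 14.880 + 126.480 + 118.503 → A = 259.863 sabins.
V = 16·15.5·3.3 = 818.4 m³.
Sabine: RT60 = 0.161 × 818.4 / 259.863 = 0.51 s.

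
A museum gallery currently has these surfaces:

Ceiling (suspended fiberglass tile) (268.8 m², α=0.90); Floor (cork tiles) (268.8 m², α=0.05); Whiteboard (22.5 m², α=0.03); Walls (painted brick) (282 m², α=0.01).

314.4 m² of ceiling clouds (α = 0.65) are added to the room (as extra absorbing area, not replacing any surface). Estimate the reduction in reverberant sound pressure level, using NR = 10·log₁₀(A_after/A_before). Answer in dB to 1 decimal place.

2.5 dB

Summing Sᵢαᵢ: 241.920 + 13.440 + 0.675 + 2.820 → A_before = 258.855 sabins.
Added absorption = 314.4 × 0.65 = 204.360 sabins.
New total A_after = 463.215 sabins.
Reduction = 10 log₁₀(A_after/A_before) = 10 log₁₀(1.7895) = 2.5 dB.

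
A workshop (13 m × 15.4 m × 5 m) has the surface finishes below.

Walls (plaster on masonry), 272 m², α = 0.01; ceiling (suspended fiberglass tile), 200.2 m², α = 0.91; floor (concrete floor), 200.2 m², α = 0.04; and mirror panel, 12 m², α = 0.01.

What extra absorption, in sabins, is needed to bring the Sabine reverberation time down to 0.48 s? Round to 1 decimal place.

142.7 sabins

Equivalent absorption area: A₁ = 272×0.01 + 200.2×0.91 + 200.2×0.04 + 12×0.01 = 193.030 m².
Target A₂ = 0.161·1001/0.48 = 335.752 sabins (V = 1001 m³).
Additional absorption ΔA = 335.752 − 193.030 = 142.7 sabins.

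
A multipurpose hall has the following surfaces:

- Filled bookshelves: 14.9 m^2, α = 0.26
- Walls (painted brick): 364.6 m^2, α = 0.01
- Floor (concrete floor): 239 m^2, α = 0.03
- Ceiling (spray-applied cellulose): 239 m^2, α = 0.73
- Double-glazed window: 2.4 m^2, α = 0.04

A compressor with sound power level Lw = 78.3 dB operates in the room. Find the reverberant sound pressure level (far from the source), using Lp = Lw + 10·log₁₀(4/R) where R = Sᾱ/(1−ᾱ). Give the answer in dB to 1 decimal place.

60.5 dB

Σ(Sᵢαᵢ) = 14.9×0.26 + 364.6×0.01 + 239×0.03 + 239×0.73 + 2.4×0.04 = 189.256; total area S = 859.9 m^2.
ᾱ = 0.2201, so room constant R = A/(1−ᾱ) = 242.667 m^2.
Lp = Lw + 10 log₁₀(4/R) = 78.3 -17.83 = 60.5 dB.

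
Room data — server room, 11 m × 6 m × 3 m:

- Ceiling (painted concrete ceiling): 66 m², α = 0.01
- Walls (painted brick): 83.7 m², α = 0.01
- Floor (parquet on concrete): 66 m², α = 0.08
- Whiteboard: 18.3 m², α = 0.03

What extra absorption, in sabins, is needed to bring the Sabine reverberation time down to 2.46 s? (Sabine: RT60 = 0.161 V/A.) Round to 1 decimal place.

5.6 sabins

A₁ = Σ Sᵢαᵢ = 66·0.01 + 83.7·0.01 + 66·0.08 + 18.3·0.03 = 7.326 sabins.
Target A₂ = 0.161·198/2.46 = 12.959 sabins (V = 198 m³).
ΔA = A₂ − A₁ = 12.959 − 7.326 = 5.6 sabins.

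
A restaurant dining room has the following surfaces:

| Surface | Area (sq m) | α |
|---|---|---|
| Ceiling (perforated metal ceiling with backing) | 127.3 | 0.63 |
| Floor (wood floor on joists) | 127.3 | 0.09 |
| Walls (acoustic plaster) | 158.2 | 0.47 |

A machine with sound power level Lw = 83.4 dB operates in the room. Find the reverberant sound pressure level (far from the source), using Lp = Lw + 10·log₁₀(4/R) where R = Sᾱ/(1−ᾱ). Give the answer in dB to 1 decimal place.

Σ(Sᵢαᵢ) = 127.3×0.63 + 127.3×0.09 + 158.2×0.47 = 166.010; total area S = 412.8 sq m.
ᾱ = 166.010/412.8 = 0.4022; R = Sᾱ/(1−ᾱ) = 166.010/(1−0.4022) = 277.702 sq m.
Lp = 83.4 + 10·log₁₀(4/277.702) = 83.4 + (-18.42) = 65.0 dB.

65.0 dB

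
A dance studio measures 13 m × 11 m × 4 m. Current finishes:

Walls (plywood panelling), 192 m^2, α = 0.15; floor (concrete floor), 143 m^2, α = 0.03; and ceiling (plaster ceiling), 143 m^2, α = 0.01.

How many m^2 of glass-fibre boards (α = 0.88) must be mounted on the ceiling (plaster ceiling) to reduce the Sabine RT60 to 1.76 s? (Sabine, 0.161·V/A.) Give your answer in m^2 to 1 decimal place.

20.5

Equivalent absorption area: A₁ = 192·0.15 + 143·0.03 + 143·0.01 = 34.520 m^2.
V = 572 m³. Target absorption A₂ = 0.161 × 572 / 1.76 = 52.325 sabins.
ΔA needed = 52.325 − 34.520 = 17.805 sabins.
Net gain per m^2: Δα = 0.88 − 0.01 = 0.87.
Area = ΔA/Δα = 17.805/0.87 = 20.5 m^2.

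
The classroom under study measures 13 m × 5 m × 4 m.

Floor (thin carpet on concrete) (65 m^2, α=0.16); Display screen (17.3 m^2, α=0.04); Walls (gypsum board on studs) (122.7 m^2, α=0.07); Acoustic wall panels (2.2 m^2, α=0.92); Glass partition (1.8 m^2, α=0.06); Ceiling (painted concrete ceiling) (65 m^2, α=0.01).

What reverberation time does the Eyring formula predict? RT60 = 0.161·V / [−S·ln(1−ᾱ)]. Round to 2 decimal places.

Total surface area S = 65 + 17.3 + 122.7 + 2.2 + 1.8 + 65 = 274.0 m^2.
Absorption A = 65×0.16 + 17.3×0.04 + 122.7×0.07 + 2.2×0.92 + 1.8×0.06 + 65×0.01 = 22.463 sabins.
ᾱ = 22.463 / 274.0 = 0.0820.
−S·ln(1−ᾱ) = −274.0 × ln(1 − 0.0820) = 23.443.
V = 13 × 5 × 4 = 260 m³.
RT60 = 0.161 × 260 / 23.443 = 1.79 s.

1.79 s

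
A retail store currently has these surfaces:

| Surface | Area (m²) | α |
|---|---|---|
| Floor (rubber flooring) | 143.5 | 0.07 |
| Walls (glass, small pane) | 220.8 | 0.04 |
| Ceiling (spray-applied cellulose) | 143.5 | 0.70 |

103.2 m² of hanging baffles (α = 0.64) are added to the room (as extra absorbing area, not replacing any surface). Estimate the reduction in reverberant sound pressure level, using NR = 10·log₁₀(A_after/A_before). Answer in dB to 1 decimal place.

1.9 dB

Summing Sᵢαᵢ: 10.045 + 8.832 + 100.450 → A_before = 119.327 sabins.
Treatment contributes 103.2·0.64 = 66.048 sabins.
A_after = 119.327 + 66.048 = 185.375 sabins.
NR = 10·log₁₀(185.375/119.327) = 1.9 dB.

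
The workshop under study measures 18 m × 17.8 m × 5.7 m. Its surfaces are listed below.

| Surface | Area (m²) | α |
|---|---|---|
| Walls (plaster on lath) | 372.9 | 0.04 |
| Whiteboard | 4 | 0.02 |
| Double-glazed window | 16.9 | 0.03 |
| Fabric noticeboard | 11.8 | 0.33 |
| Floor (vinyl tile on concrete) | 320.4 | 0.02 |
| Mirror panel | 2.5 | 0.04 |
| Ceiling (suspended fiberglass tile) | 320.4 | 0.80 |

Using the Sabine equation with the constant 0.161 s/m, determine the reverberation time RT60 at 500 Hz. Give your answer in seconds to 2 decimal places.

1.04 sec

Equivalent absorption area: A = 372.9*0.04 + 4*0.02 + 16.9*0.03 + 11.8*0.33 + 320.4*0.02 + 2.5*0.04 + 320.4*0.80 = 282.225 m².
Volume V = 18 × 17.8 × 5.7 = 1826.28 m³.
RT60 = 0.161 · V / A = 0.161 × 1826.28 / 282.225 = 1.04 s.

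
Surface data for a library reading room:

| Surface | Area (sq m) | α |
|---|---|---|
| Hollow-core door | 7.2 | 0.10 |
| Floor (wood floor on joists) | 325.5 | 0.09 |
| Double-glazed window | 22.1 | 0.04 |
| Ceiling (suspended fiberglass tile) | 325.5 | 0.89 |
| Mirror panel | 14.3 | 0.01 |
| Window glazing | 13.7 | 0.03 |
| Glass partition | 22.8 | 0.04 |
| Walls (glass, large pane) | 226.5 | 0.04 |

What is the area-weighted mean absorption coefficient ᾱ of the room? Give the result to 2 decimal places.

0.35

S = Σ Sᵢ = 7.2 + 325.5 + 22.1 + 325.5 + 14.3 + 13.7 + 22.8 + 226.5 = 957.6 sq m.
Weighted sum Σ Sα = 331.120.
ᾱ = A/S = 0.35.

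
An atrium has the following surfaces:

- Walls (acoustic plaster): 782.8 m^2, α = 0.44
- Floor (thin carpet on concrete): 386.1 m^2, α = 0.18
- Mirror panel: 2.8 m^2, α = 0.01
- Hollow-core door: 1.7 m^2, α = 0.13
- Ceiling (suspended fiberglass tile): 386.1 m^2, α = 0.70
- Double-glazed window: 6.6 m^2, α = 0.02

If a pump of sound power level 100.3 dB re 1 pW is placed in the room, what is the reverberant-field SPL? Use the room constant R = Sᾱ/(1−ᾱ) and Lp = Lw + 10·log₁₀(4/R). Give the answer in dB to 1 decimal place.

75.5 dB

A = 684.581 sabins; S = 1566.1 m^2.
ᾱ = 0.4371, so room constant R = A/(1−ᾱ) = 1216.168 m^2.
Lp = 100.3 + 10·log₁₀(4/1216.168) = 100.3 + (-24.83) = 75.5 dB.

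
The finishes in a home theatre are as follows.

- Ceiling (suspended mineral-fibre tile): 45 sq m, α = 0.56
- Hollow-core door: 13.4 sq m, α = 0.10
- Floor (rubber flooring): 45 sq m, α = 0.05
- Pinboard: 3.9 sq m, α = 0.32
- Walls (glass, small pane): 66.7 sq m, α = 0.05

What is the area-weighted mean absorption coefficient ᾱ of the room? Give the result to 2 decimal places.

Total surface area S = 174.0 sq m.
Weighted sum Σ Sα = 33.373.
ᾱ = 33.373 / 174.0 = 0.19.

0.19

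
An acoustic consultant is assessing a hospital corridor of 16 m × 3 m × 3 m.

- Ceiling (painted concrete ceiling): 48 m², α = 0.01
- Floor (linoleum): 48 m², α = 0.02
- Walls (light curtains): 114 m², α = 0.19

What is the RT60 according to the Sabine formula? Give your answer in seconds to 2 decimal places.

1.00 sec

A = Σ Sᵢαᵢ = 48×0.01 + 48×0.02 + 114×0.19 = 23.100 sabins.
Room volume: 144 m³.
Sabine: RT60 = 0.161 × 144 / 23.100 = 1.00 s.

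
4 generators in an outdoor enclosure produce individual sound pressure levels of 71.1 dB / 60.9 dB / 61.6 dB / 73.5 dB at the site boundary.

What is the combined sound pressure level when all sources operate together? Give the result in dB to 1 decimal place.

Σ 10^(Lᵢ/10) = 3.795e+07.
L_total = 10·log₁₀(3.795e+07) = 75.8 dB.

75.8 dB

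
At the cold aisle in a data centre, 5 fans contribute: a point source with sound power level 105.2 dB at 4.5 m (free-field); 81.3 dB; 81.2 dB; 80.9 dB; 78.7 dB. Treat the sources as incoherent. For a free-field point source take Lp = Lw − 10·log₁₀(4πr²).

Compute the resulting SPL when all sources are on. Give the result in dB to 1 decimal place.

Source at 4.5 m: Lp = 105.2 − 10·log₁₀(4π·4.5²) = 105.2 − 10·log₁₀(254.469) = 81.1 dB.
Converting to relative power and adding: 10^(81.1/10) + 10^(81.3/10) + 10^(81.2/10) + 10^(80.9/10) + 10^(78.7/10) = 5.927e+08.
L_total = 10·log₁₀(5.927e+08) = 87.7 dB.

87.7 dB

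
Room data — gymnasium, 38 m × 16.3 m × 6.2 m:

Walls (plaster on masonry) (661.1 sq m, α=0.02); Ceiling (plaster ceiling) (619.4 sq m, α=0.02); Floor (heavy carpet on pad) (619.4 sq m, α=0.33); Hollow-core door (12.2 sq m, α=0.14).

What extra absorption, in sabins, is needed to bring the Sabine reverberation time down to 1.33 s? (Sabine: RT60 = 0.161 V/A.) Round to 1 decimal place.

Summing Sᵢαᵢ: 13.222 + 12.388 + 204.402 + 1.708 → A₁ = 231.720 sabins.
For T = 1.33 s, need A₂ = 0.161·V/T = 0.161·3840.28/1.33 = 464.876 sabins.
ΔA = A₂ − A₁ = 464.876 − 231.720 = 233.2 sabins.

233.2 sabins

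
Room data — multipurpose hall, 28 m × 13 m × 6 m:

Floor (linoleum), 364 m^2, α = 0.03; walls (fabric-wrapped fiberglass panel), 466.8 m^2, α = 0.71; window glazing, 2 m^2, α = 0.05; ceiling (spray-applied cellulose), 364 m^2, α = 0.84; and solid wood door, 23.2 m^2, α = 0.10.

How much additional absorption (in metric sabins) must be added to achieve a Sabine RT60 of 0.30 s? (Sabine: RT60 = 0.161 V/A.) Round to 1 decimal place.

Equivalent absorption area: A₁ = 364×0.03 + 466.8×0.71 + 2×0.05 + 364×0.84 + 23.2×0.10 = 650.528 m^2.
Target A₂ = 0.161·2184/0.30 = 1172.080 sabins (V = 2184 m³).
ΔA = A₂ − A₁ = 1172.080 − 650.528 = 521.6 sabins.

521.6 sabins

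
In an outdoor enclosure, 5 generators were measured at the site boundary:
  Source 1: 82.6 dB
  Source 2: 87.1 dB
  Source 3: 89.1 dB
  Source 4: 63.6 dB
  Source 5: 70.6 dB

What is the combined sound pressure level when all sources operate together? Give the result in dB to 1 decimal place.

Σ 10^(Lᵢ/10) = 1.521e+09.
Combined level = 10 log₁₀(1.521e+09) = 91.8 dB.

91.8 dB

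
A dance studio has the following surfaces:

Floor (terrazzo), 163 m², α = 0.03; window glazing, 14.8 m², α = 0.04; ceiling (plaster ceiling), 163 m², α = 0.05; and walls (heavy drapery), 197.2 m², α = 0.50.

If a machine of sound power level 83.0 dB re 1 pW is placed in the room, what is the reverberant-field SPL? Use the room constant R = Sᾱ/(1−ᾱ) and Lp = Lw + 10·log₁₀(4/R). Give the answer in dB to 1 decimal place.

Σ(Sᵢαᵢ) = 163×0.03 + 14.8×0.04 + 163×0.05 + 197.2×0.50 = 112.232; total area S = 538.0 m².
ᾱ = 0.2086, so room constant R = A/(1−ᾱ) = 141.815 m².
Lp = Lw + 10 log₁₀(4/R) = 83.0 -15.50 = 67.5 dB.

67.5 dB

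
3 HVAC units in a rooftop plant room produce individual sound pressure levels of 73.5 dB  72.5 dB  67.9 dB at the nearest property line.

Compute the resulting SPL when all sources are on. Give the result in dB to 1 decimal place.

76.7 dB

Sum in the linear (power) domain: Σ 10^(Lᵢ/10) = 10^(73.5/10) + 10^(72.5/10) + 10^(67.9/10) = 4.634e+07.
Combined level = 10 log₁₀(4.634e+07) = 76.7 dB.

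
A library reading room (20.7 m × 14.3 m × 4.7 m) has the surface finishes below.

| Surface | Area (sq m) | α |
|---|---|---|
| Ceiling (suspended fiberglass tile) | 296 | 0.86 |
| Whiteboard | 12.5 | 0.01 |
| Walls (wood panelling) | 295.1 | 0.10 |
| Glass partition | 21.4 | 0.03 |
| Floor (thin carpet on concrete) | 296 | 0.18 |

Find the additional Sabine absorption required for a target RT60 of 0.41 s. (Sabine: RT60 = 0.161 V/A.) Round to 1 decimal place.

208.2 sabins

Equivalent absorption area: A₁ = 296×0.86 + 12.5×0.01 + 295.1×0.10 + 21.4×0.03 + 296×0.18 = 338.117 sq m.
Target A₂ = 0.161·1391.247/0.41 = 546.319 sabins (V = 1391.247 m³).
Shortfall: 546.319 − 338.117 = 208.2 sabins.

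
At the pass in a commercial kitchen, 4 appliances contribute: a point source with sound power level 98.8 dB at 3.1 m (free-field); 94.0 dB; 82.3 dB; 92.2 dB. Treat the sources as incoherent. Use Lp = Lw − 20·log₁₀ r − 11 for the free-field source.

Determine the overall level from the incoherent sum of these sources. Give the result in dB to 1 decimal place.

96.4 dB

Source at 3.1 m: Lp = 98.8 − 20·log₁₀(3.1) − 11 = 78.0 dB.
Sum in the linear (power) domain: Σ 10^(Lᵢ/10) = 10^(78.0/10) + 10^(94.0/10) + 10^(82.3/10) + 10^(92.2/10) = 4.404e+09.
Back to dB: 10·log₁₀ Σ = 96.4 dB.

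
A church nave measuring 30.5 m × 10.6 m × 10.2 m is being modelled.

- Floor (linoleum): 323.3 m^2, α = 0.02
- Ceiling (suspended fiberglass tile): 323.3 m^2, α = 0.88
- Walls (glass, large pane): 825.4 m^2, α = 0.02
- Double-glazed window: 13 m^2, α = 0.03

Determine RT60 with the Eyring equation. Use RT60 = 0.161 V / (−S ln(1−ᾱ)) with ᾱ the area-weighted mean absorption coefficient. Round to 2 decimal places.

Total surface area S = 323.3 + 323.3 + 825.4 + 13 = 1485.0 m^2.
Σ(Sᵢαᵢ) = 323.3×0.02 + 323.3×0.88 + 825.4×0.02 + 13×0.03 = 307.868.
Mean coefficient ᾱ = A/S = 0.2073.
Eyring denominator: −S ln(1−ᾱ) = 344.981.
V = 30.5 × 10.6 × 10.2 = 3297.66 m³.
T = 0.161·V/[−S·ln(1−ᾱ)] = 0.161·3297.66/344.981 = 1.54 s.

1.54 s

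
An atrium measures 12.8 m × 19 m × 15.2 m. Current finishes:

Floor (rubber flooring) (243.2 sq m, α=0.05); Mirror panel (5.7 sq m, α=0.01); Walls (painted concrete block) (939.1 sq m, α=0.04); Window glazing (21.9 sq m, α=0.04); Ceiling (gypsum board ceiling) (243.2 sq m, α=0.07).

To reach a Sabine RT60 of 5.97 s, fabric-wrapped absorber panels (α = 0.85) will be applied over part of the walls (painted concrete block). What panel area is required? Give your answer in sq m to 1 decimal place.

39.5

A₁ = Σ Sᵢαᵢ = 243.2×0.05 + 5.7×0.01 + 939.1×0.04 + 21.9×0.04 + 243.2×0.07 = 67.681 sabins.
Required A₂ = 0.161·3696.64/5.97 = 99.692 sabins.
Absorption to add: 99.692 − 67.681 = 32.011 sabins.
Net gain per sq m: Δα = 0.85 − 0.04 = 0.81.
Panel area = 32.011 / 0.81 = 39.5 sq m.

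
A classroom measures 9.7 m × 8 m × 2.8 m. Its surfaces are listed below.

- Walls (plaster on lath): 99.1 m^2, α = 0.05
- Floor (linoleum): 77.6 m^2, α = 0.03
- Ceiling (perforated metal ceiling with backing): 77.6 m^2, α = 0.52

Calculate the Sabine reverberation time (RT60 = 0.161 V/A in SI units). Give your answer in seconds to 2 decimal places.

0.73 s

Summing Sᵢαᵢ: 4.955 + 2.328 + 40.352 → A = 47.635 sabins.
Room volume: 217.28 m³.
T = 0.161 V/A = 0.161·217.28/47.635 = 0.73 s.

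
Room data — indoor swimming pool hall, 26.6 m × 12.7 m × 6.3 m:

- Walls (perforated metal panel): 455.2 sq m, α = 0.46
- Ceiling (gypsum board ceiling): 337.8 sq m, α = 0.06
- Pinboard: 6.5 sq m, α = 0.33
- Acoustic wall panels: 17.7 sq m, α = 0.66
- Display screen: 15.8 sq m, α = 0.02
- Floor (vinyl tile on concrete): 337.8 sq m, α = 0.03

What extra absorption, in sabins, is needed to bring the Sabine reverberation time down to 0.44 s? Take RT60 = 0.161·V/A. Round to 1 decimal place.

524.8 sabins

Total absorption A₁ = 455.2×0.46 + 337.8×0.06 + 6.5×0.33 + 17.7×0.66 + 15.8×0.02 + 337.8×0.03
  = 209.392 + 20.268 + 2.145 + 11.682 + 0.316 + 10.134 = 253.937 sq m sabins.
Target A₂ = 0.161·2128.266/0.44 = 778.752 sabins (V = 2128.266 m³).
ΔA = A₂ − A₁ = 778.752 − 253.937 = 524.8 sabins.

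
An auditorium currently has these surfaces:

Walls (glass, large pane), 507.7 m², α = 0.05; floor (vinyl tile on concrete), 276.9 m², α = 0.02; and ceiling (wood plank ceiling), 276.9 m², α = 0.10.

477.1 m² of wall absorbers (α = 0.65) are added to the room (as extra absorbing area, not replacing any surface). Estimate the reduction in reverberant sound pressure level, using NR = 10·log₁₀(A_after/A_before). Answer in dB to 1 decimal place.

8.0 dB

Equivalent absorption area: A_before = 507.7*0.05 + 276.9*0.02 + 276.9*0.10 = 58.613 m².
Added absorption = 477.1 × 0.65 = 310.115 sabins.
A_after = 58.613 + 310.115 = 368.728 sabins.
NR = 10·log₁₀(368.728/58.613) = 8.0 dB.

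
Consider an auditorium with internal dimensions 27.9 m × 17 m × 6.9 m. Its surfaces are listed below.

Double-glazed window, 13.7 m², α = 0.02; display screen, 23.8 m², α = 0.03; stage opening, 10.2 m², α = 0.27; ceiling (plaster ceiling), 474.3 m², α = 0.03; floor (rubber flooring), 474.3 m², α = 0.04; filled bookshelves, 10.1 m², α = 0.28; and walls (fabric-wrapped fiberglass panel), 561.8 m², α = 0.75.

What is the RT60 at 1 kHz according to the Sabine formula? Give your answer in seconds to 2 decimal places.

Total absorption A = 13.7·0.02 + 23.8·0.03 + 10.2·0.27 + 474.3·0.03 + 474.3·0.04 + 10.1·0.28 + 561.8·0.75
  = 0.274 + 0.714 + 2.754 + 14.229 + 18.972 + 2.828 + 421.350 = 461.121 m² sabins.
V = 27.9·17·6.9 = 3272.67 m³.
Sabine: RT60 = 0.161 × 3272.67 / 461.121 = 1.14 s.

1.14 seconds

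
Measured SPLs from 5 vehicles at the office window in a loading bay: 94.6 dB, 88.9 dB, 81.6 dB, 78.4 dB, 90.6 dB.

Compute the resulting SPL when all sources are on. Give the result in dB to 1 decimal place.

Converting to relative power and adding: 10^(94.6/10) + 10^(88.9/10) + 10^(81.6/10) + 10^(78.4/10) + 10^(90.6/10) = 5.022e+09.
Combined level = 10 log₁₀(5.022e+09) = 97.0 dB.

97.0 dB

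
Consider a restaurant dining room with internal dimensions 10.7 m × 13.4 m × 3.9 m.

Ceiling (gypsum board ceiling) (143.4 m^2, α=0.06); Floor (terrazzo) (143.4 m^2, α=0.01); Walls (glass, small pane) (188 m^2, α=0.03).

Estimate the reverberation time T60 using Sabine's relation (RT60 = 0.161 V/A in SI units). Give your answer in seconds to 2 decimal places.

5.74 s

Equivalent absorption area: A = 143.4·0.06 + 143.4·0.01 + 188·0.03 = 15.678 m^2.
Room volume: 559.182 m³.
Sabine: RT60 = 0.161 × 559.182 / 15.678 = 5.74 s.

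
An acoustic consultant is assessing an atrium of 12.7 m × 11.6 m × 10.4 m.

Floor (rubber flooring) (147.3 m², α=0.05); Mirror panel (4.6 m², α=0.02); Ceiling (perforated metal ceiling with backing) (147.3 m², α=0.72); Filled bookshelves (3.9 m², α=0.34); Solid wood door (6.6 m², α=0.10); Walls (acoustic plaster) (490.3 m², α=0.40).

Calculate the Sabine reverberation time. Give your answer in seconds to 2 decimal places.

A = Σ Sᵢαᵢ = 147.3·0.05 + 4.6·0.02 + 147.3·0.72 + 3.9·0.34 + 6.6·0.10 + 490.3·0.40 = 311.619 sabins.
V = 12.7·11.6·10.4 = 1532.128 m³.
T = 0.161 V/A = 0.161·1532.128/311.619 = 0.79 s.

0.79 s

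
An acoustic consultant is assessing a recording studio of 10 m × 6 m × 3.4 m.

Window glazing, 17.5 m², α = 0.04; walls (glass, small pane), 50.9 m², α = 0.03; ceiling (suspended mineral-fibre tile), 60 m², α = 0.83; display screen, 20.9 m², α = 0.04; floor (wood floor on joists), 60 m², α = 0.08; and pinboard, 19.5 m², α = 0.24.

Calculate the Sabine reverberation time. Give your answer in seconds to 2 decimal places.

Summing Sᵢαᵢ: 0.700 + 1.527 + 49.800 + 0.836 + 4.800 + 4.680 → A = 62.343 sabins.
Volume V = 10 × 6 × 3.4 = 204 m³.
Sabine: RT60 = 0.161 × 204 / 62.343 = 0.53 s.

0.53 s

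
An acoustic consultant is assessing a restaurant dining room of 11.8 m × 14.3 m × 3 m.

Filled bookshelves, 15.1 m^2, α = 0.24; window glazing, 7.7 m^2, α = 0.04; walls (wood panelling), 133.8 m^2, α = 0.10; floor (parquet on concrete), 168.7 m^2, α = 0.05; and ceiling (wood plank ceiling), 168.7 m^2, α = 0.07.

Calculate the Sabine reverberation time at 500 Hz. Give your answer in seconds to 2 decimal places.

A = Σ Sᵢαᵢ = 15.1×0.24 + 7.7×0.04 + 133.8×0.10 + 168.7×0.05 + 168.7×0.07 = 37.556 sabins.
Room volume: 506.22 m³.
T = 0.161 V/A = 0.161·506.22/37.556 = 2.17 s.

2.17 s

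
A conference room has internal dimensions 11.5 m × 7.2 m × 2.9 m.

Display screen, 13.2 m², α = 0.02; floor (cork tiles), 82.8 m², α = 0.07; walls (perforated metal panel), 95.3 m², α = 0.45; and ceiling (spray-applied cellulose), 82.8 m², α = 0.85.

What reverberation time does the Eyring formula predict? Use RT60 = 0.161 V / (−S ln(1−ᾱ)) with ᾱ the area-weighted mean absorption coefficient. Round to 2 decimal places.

Total surface area S = 13.2 + 82.8 + 95.3 + 82.8 = 274.1 m².
Σ(Sᵢαᵢ) = 13.2×0.02 + 82.8×0.07 + 95.3×0.45 + 82.8×0.85 = 119.325.
ᾱ = 119.325 / 274.1 = 0.4353.
Eyring denominator: −S ln(1−ᾱ) = 156.637.
V = 11.5 × 7.2 × 2.9 = 240.12 m³.
RT60 = 0.161 × 240.12 / 156.637 = 0.25 s.

0.25 sec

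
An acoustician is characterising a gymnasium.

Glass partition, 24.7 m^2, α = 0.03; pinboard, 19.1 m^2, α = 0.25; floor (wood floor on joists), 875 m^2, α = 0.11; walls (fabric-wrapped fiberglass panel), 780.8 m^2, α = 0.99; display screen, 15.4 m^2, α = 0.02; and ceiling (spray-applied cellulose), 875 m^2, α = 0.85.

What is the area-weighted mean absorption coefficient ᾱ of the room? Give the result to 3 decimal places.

Total surface area S = 2590.0 m^2.
Σ(Sᵢαᵢ) = 24.7·0.03 + 19.1·0.25 + 875·0.11 + 780.8·0.99 + 15.4·0.02 + 875·0.85 = 1618.816.
ᾱ = A/S = 0.625.

0.625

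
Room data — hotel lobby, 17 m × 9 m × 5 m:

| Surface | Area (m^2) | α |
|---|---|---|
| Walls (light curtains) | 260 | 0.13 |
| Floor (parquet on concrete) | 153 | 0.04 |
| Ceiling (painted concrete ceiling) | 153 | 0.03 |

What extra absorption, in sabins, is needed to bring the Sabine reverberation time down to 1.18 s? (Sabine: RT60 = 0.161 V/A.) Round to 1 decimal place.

59.9 sabins

Summing Sᵢαᵢ: 33.800 + 6.120 + 4.590 → A₁ = 44.510 sabins.
For T = 1.18 s, need A₂ = 0.161·V/T = 0.161·765/1.18 = 104.377 sabins.
ΔA = A₂ − A₁ = 104.377 − 44.510 = 59.9 sabins.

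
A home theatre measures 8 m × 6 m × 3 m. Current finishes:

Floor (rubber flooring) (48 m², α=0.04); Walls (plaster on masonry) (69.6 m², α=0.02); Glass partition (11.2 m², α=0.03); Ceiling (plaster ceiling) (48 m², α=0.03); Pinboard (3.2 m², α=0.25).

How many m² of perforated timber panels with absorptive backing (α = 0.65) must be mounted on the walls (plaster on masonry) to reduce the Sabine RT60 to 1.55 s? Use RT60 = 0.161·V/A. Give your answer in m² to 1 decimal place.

A₁ = Σ Sᵢαᵢ = 48·0.04 + 69.6·0.02 + 11.2·0.03 + 48·0.03 + 3.2·0.25 = 5.888 sabins.
V = 144 m³. Target absorption A₂ = 0.161 × 144 / 1.55 = 14.957 sabins.
Absorption to add: 14.957 − 5.888 = 9.069 sabins.
Net gain per m²: Δα = 0.65 − 0.02 = 0.63.
Area = ΔA/Δα = 9.069/0.63 = 14.4 m².

14.4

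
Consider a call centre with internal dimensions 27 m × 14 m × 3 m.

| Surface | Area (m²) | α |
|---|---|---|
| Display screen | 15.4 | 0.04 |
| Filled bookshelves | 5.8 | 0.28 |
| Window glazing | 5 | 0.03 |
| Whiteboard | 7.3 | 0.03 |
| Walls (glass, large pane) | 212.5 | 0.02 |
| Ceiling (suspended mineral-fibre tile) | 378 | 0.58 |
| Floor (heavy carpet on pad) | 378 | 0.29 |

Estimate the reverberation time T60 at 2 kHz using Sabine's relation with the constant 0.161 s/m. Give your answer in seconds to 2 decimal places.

0.54 seconds

Equivalent absorption area: A = 15.4×0.04 + 5.8×0.28 + 5×0.03 + 7.3×0.03 + 212.5×0.02 + 378×0.58 + 378×0.29 = 335.719 m².
V = 27·14·3 = 1134 m³.
T = 0.161 V/A = 0.161·1134/335.719 = 0.54 s.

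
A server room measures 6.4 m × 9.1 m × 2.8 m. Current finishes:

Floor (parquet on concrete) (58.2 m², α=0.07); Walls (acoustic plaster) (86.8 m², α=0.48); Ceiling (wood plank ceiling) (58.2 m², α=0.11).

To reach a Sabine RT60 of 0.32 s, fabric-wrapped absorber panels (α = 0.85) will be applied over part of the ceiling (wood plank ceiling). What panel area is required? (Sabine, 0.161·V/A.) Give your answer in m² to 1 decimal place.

Total absorption A₁ = 58.2·0.07 + 86.8·0.48 + 58.2·0.11
  = 4.074 + 41.664 + 6.402 = 52.140 m² sabins.
Required A₂ = 0.161·163.072/0.32 = 82.046 sabins.
ΔA needed = 82.046 − 52.140 = 29.906 sabins.
Net gain per m²: Δα = 0.85 − 0.11 = 0.74.
Area = ΔA/Δα = 29.906/0.74 = 40.4 m².

40.4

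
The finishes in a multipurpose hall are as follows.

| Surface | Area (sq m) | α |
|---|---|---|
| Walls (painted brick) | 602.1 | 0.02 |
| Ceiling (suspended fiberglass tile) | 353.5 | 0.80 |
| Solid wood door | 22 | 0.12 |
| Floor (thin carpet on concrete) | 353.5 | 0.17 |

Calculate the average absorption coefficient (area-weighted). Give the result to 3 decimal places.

0.269

Total surface area S = 1331.1 sq m.
A = 602.1×0.02 + 353.5×0.80 + 22×0.12 + 353.5×0.17 = 357.577 sabins.
ᾱ = A/S = 0.269.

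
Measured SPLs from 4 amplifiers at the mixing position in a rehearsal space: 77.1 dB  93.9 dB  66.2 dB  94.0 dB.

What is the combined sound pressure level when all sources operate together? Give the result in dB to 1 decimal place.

97.0 dB

Converting to relative power and adding: 10^(77.1/10) + 10^(93.9/10) + 10^(66.2/10) + 10^(94.0/10) = 5.022e+09.
Back to dB: 10·log₁₀ Σ = 97.0 dB.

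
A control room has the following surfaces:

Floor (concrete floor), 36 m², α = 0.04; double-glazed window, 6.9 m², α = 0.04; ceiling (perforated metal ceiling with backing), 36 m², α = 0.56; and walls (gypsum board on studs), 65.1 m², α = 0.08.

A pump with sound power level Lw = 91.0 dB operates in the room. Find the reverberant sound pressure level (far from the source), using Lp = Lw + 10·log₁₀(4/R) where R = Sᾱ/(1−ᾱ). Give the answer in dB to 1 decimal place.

81.8 dB

Σ(Sᵢαᵢ) = 36×0.04 + 6.9×0.04 + 36×0.56 + 65.1×0.08 = 27.084; total area S = 144.0 m².
ᾱ = 27.084/144.0 = 0.1881; R = Sᾱ/(1−ᾱ) = 27.084/(1−0.1881) = 33.359 m².
Lp = 91.0 + 10·log₁₀(4/33.359) = 91.0 + (-9.21) = 81.8 dB.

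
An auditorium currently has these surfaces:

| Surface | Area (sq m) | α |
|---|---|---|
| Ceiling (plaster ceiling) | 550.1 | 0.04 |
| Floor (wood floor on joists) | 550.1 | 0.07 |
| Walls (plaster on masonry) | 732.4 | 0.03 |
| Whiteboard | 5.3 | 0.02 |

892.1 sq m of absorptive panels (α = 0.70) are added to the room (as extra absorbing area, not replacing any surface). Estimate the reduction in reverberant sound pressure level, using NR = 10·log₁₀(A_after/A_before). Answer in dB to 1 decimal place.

Total absorption A_before = 550.1·0.04 + 550.1·0.07 + 732.4·0.03 + 5.3·0.02
  = 22.004 + 38.507 + 21.972 + 0.106 = 82.589 sq m sabins.
Added absorption = 892.1 × 0.70 = 624.470 sabins.
New total A_after = 707.059 sabins.
Reduction = 10 log₁₀(A_after/A_before) = 10 log₁₀(8.5612) = 9.3 dB.

9.3 dB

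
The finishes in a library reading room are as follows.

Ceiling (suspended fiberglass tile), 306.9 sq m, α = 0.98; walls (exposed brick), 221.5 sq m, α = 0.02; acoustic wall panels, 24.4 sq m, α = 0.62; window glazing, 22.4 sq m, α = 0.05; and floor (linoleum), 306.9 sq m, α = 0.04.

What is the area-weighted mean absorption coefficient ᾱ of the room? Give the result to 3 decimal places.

0.378

Total surface area S = 882.1 sq m.
A = 306.9·0.98 + 221.5·0.02 + 24.4·0.62 + 22.4·0.05 + 306.9·0.04 = 333.716 sabins.
ᾱ = 333.716 / 882.1 = 0.378.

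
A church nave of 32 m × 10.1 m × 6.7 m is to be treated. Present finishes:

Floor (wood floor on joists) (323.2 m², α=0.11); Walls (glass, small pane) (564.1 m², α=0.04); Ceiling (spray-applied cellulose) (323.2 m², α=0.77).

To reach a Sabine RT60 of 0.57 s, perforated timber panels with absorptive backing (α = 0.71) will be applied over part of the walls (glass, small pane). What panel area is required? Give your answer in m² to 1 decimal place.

A₁ = Σ Sᵢαᵢ = 323.2·0.11 + 564.1·0.04 + 323.2·0.77 = 306.980 sabins.
V = 2165.44 m³. Target absorption A₂ = 0.161 × 2165.44 / 0.57 = 611.642 sabins.
ΔA needed = 611.642 − 306.980 = 304.662 sabins.
Each m² of panel replacing the walls (glass, small pane) adds (0.71 − 0.04) = 0.67 sabins.
Area = ΔA/Δα = 304.662/0.67 = 454.7 m².

454.7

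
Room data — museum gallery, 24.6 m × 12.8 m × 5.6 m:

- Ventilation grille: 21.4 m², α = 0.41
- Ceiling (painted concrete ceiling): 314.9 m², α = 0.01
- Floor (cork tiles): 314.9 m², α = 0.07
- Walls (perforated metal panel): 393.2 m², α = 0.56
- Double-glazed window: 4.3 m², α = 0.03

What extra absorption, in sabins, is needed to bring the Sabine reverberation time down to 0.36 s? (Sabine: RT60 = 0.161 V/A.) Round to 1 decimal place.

534.3 sabins

Equivalent absorption area: A₁ = 21.4*0.41 + 314.9*0.01 + 314.9*0.07 + 393.2*0.56 + 4.3*0.03 = 254.287 m².
Target A₂ = 0.161·1763.328/0.36 = 788.599 sabins (V = 1763.328 m³).
ΔA = A₂ − A₁ = 788.599 − 254.287 = 534.3 sabins.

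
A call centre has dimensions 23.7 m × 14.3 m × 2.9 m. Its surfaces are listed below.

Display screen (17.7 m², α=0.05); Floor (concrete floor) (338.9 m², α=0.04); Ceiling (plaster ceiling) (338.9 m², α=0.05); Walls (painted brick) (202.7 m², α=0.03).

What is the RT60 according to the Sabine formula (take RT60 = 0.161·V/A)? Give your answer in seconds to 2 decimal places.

4.22 seconds

A = Σ Sᵢαᵢ = 17.7*0.05 + 338.9*0.04 + 338.9*0.05 + 202.7*0.03 = 37.467 sabins.
Room volume: 982.839 m³.
T = 0.161 V/A = 0.161·982.839/37.467 = 4.22 s.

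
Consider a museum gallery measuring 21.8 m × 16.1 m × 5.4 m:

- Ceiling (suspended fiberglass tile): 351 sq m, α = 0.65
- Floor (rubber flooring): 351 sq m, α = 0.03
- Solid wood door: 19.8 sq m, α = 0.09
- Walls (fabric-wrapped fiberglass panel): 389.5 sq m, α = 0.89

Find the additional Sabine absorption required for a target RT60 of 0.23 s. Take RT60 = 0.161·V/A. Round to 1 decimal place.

739.6 sabins

Total absorption A₁ = 351*0.65 + 351*0.03 + 19.8*0.09 + 389.5*0.89
  = 228.150 + 10.530 + 1.782 + 346.655 = 587.117 sq m sabins.
Target A₂ = 0.161·1895.292/0.23 = 1326.704 sabins (V = 1895.292 m³).
ΔA = A₂ − A₁ = 1326.704 − 587.117 = 739.6 sabins.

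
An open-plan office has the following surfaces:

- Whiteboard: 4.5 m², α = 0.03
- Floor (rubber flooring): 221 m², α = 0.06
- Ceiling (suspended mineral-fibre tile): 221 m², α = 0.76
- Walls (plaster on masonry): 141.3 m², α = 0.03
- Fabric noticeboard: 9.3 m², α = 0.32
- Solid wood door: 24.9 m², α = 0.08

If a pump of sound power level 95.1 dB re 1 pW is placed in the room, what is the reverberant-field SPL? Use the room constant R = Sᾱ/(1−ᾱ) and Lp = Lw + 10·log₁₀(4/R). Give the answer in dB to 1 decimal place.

76.7 dB

A = 190.562 sabins; S = 622.0 m².
ᾱ = 190.562/622.0 = 0.3064; R = Sᾱ/(1−ᾱ) = 190.562/(1−0.3064) = 274.743 m².
Lp = Lw + 10 log₁₀(4/R) = 95.1 -18.37 = 76.7 dB.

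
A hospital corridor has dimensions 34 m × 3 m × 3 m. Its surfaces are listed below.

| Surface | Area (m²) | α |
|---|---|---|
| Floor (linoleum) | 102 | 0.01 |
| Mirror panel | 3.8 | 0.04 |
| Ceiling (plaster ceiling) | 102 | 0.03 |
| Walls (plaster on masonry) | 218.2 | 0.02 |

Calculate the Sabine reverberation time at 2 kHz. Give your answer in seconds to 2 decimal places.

5.73 sec

Equivalent absorption area: A = 102×0.01 + 3.8×0.04 + 102×0.03 + 218.2×0.02 = 8.596 m².
Volume V = 34 × 3 × 3 = 306 m³.
T = 0.161 V/A = 0.161·306/8.596 = 5.73 s.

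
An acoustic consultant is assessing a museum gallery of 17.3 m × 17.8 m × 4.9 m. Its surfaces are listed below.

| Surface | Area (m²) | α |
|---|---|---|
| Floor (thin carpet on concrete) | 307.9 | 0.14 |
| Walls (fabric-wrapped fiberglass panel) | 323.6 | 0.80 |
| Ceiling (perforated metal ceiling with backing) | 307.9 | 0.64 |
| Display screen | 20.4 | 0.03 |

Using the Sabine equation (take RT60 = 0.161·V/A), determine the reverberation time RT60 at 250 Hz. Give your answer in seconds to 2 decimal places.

0.49 seconds

Equivalent absorption area: A = 307.9×0.14 + 323.6×0.80 + 307.9×0.64 + 20.4×0.03 = 499.654 m².
V = 17.3·17.8·4.9 = 1508.906 m³.
T = 0.161 V/A = 0.161·1508.906/499.654 = 0.49 s.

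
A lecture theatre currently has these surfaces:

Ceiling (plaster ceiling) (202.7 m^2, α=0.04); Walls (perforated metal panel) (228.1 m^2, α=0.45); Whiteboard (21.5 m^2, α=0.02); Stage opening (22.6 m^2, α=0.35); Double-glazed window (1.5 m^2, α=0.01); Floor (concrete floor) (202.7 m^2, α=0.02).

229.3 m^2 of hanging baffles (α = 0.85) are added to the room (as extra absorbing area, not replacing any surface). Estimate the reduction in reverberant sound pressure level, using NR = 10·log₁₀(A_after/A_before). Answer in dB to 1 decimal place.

Total absorption A_before = 202.7·0.04 + 228.1·0.45 + 21.5·0.02 + 22.6·0.35 + 1.5·0.01 + 202.7·0.02
  = 8.108 + 102.645 + 0.430 + 7.910 + 0.015 + 4.054 = 123.162 m^2 sabins.
Added absorption = 229.3 × 0.85 = 194.905 sabins.
A_after = 123.162 + 194.905 = 318.067 sabins.
Reduction = 10 log₁₀(A_after/A_before) = 10 log₁₀(2.5825) = 4.1 dB.

4.1 dB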